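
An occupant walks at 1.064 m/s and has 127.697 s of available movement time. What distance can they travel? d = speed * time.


d = 1.064 * 127.697 = 135.87 m

135.87 m


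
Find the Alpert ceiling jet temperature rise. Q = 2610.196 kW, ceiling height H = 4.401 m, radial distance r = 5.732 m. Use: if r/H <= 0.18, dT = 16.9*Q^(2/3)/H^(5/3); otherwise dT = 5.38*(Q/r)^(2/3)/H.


r/H = 5.732 / 4.401 = 1.3024
r/H > 0.18, so dT = 5.38*(Q/r)^(2/3)/H
Q/r = 455.37
(Q/r)^(2/3) = 59.189
dT = 5.38 * 59.189 / 4.401 = 72.356 K

72.356 K


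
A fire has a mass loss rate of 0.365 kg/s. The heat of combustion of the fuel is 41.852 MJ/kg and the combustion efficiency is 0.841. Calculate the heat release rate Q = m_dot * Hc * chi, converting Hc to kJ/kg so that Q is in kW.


Hc = 41.852 MJ/kg = 41.852 * 1000 kJ/kg = 41852 kJ/kg
Q = 0.365 kg/s * 41852 kJ/kg * 0.841 = 12847 kW

12847 kW


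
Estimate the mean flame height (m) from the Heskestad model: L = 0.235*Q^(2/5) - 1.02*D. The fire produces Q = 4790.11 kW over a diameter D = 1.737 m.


Q^(2/5) = 29.658
0.235 * Q^(2/5) = 6.9696
1.02 * D = 1.7717
L = 5.1978 m

5.1978 m


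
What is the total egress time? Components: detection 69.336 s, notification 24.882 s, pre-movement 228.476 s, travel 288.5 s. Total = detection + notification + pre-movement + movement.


Total = 69.336 + 24.882 + 228.476 + 288.5 = 611.194 s

611.194 s


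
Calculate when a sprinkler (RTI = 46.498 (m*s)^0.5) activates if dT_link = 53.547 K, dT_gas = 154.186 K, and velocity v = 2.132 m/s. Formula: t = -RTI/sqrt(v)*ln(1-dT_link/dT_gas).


dT_link/dT_gas = 0.34729
ln(1 - 0.34729) = -0.42662
t = -46.498 / sqrt(2.132) * -0.42662 = 13.586 s

13.586 s


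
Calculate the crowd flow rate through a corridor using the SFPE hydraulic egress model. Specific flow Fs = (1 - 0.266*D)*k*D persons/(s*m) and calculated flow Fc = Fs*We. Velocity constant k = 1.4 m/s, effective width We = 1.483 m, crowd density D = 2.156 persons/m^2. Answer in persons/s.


1 - 0.266*D = 1 - 0.266*2.156 = 0.42650
Fs = 0.42650 * 1.4 * 2.156 = 1.2874 persons/(s*m)
Fc = 1.2874 * 1.483 = 1.9092 persons/s

1.9092 persons/s


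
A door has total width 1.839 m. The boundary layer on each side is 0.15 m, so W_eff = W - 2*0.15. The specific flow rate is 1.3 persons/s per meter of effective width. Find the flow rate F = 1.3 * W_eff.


W_eff = 1.839 - 0.30 = 1.539 m
F = 1.3 * 1.539 = 2.0007 persons/s

2.0007 persons/s


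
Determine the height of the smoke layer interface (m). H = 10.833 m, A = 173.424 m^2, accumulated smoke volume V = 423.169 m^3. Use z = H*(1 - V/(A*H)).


V/(A*H) = 0.22525
1 - 0.22525 = 0.77475
z = 10.833 * 0.77475 = 8.3929 m

8.3929 m


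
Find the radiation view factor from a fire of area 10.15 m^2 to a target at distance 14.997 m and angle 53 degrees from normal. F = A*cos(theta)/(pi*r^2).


cos(53 deg) = 0.60182
pi*r^2 = 706.58
F = 10.15 * 0.60182 / 706.58 = 0.0086451

0.0086451


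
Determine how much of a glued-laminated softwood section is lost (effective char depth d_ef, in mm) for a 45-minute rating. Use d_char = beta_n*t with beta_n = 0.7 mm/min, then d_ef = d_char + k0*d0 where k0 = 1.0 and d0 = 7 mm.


d_char = 0.7 * 45 = 31.5 mm
d_ef = 31.5 + 1.0*7 = 38.5 mm

38.5 mm


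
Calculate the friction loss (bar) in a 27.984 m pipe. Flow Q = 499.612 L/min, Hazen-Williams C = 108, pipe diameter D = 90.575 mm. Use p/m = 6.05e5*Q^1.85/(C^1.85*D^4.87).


Q^1.85 = 98281
C^1.85 = 5778.8
D^4.87 = 3.3934e+09
p/m = 0.0030322 bar/m
p_total = 0.0030322 * 27.984 = 0.084854 bar

0.084854 bar


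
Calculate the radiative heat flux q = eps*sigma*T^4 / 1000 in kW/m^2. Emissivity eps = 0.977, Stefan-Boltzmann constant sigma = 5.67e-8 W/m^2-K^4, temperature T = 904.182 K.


T^4 = 6.6838e+11
q = 0.977 * 5.67e-8 * 6.6838e+11 / 1000 = 37.026 kW/m^2

37.026 kW/m^2


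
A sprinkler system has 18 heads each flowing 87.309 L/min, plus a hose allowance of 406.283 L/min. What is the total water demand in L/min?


Sprinkler demand = 18 * 87.309 = 1571.562 L/min
Total = 1571.562 + 406.283 = 1977.845 L/min

1977.845 L/min


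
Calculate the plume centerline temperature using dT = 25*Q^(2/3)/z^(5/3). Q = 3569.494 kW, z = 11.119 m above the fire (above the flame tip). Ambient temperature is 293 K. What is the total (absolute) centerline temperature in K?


Q^(2/3) = 233.56
z^(5/3) = 55.391
dT = 25 * 233.56 / 55.391 = 105.41 K
T = 293 + 105.41 = 398.41 K

398.41 K


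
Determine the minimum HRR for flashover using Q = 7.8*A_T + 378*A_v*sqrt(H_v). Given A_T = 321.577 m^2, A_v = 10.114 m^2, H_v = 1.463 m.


7.8*A_T = 2508.3
sqrt(H_v) = 1.2095
378*A_v*sqrt(H_v) = 4624.2
Q = 2508.3 + 4624.2 = 7132.5 kW

7132.5 kW


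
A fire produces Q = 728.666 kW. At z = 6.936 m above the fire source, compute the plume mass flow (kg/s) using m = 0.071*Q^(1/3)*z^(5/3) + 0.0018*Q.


Q^(1/3) = 8.9986
z^(5/3) = 25.226
First term = 0.071 * 8.9986 * 25.226 = 16.117
Second term = 0.0018 * 728.666 = 1.3116
m = 17.429 kg/s

17.429 kg/s


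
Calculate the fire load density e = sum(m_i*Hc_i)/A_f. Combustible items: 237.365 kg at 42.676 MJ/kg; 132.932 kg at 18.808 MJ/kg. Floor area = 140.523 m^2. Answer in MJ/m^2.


Total energy = 237.365*42.676 + 132.932*18.808
= 10129.79 + 2500.185
= 12629.97 MJ
e = 12629.97 / 140.523 = 89.878 MJ/m^2

89.878 MJ/m^2


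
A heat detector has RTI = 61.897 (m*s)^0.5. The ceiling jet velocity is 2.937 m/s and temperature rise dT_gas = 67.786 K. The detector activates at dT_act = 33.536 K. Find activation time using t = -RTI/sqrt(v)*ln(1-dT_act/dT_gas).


dT_act/dT_gas = 0.49473
ln(1 - 0.49473) = -0.68267
t = -61.897 / sqrt(2.937) * -0.68267 = 24.656 s

24.656 s


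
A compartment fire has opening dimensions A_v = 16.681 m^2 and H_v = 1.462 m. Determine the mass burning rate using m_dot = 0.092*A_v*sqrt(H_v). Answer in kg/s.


sqrt(H_v) = 1.2091
m_dot = 0.092 * 16.681 * 1.2091 = 1.8556 kg/s

1.8556 kg/s


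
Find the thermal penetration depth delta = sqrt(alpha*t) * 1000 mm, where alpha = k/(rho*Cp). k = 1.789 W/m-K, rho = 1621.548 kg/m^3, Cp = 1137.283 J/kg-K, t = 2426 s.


alpha = 1.789 / (1621.548 * 1137.283) = 9.7009e-07 m^2/s
alpha * t = 0.0023534
delta = sqrt(0.0023534) * 1000 = 48.512 mm

48.512 mm


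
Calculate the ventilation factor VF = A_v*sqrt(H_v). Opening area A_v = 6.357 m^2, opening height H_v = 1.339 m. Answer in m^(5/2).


sqrt(H_v) = 1.1572
VF = 6.357 * 1.1572 = 7.3560 m^(5/2)

7.3560 m^(5/2)


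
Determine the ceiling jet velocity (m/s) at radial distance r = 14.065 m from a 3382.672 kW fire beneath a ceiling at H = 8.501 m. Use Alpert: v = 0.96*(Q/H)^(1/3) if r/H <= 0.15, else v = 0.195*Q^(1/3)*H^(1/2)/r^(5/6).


r/H = 14.065 / 8.501 = 1.6545
r/H > 0.15, so v = 0.195*Q^(1/3)*H^(1/2)/r^(5/6)
Q^(1/3) = 15.011
H^(1/2) = 2.9156
r^(5/6) = 9.0528
v = 0.195 * 15.011 * 2.9156 / 9.0528 = 0.94277 m/s

0.94277 m/s


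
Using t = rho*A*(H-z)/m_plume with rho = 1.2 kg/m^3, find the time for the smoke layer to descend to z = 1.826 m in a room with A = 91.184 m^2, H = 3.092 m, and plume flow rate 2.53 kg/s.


H - z = 1.266 m
t = 1.2 * 91.184 * 1.266 / 2.53 = 54.754 s

54.754 s


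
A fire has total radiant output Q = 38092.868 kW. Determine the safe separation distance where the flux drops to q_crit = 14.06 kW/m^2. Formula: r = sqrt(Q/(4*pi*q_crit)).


4*pi*q_crit = 176.68
Q/(4*pi*q_crit) = 215.60
r = sqrt(215.60) = 14.683 m

14.683 m


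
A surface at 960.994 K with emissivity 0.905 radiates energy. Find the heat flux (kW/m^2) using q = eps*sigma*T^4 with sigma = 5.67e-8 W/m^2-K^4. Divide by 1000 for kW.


T^4 = 8.5287e+11
q = 0.905 * 5.67e-8 * 8.5287e+11 / 1000 = 43.764 kW/m^2

43.764 kW/m^2


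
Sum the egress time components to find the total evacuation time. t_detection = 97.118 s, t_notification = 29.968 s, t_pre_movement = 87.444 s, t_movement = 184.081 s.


Total = 97.118 + 29.968 + 87.444 + 184.081 = 398.611 s

398.611 s


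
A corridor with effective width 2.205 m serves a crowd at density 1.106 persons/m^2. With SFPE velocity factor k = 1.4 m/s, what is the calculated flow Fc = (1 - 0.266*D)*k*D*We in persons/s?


1 - 0.266*D = 1 - 0.266*1.106 = 0.70580
Fs = 0.70580 * 1.4 * 1.106 = 1.0929 persons/(s*m)
Fc = 1.0929 * 2.205 = 2.4098 persons/s

2.4098 persons/s


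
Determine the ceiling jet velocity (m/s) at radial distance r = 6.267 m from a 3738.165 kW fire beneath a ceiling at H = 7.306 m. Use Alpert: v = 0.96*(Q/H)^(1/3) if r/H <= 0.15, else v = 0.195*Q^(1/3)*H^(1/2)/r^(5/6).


r/H = 6.267 / 7.306 = 0.85779
r/H > 0.15, so v = 0.195*Q^(1/3)*H^(1/2)/r^(5/6)
Q^(1/3) = 15.520
H^(1/2) = 2.7030
r^(5/6) = 4.6155
v = 0.195 * 15.520 * 2.7030 / 4.6155 = 1.7723 m/s

1.7723 m/s


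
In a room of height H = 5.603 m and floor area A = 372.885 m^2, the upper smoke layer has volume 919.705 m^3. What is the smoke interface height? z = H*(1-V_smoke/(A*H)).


V/(A*H) = 0.44020
1 - 0.44020 = 0.55980
z = 5.603 * 0.55980 = 3.1365 m

3.1365 m


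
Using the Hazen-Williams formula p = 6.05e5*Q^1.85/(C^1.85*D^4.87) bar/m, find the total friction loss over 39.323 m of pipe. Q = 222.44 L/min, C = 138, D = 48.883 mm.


Q^1.85 = 21996
C^1.85 = 9094.4
D^4.87 = 1.6834e+08
p/m = 0.0086921 bar/m
p_total = 0.0086921 * 39.323 = 0.34180 bar

0.34180 bar


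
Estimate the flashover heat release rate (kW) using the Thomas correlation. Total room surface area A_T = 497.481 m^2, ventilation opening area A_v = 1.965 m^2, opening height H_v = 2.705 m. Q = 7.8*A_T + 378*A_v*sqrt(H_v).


7.8*A_T = 3880.4
sqrt(H_v) = 1.6447
378*A_v*sqrt(H_v) = 1221.6
Q = 3880.4 + 1221.6 = 5102.0 kW

5102.0 kW


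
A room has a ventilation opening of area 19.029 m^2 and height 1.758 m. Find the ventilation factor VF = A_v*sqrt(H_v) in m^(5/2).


sqrt(H_v) = 1.3259
VF = 19.029 * 1.3259 = 25.230 m^(5/2)

25.230 m^(5/2)


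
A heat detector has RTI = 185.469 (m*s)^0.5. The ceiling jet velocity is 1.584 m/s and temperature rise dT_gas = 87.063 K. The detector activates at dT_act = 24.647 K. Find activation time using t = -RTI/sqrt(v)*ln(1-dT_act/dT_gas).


dT_act/dT_gas = 0.28309
ln(1 - 0.28309) = -0.33281
t = -185.469 / sqrt(1.584) * -0.33281 = 49.045 s

49.045 s


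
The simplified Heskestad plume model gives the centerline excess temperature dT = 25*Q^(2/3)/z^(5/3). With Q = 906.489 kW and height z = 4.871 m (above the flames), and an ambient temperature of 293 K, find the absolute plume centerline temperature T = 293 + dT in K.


Q^(2/3) = 93.665
z^(5/3) = 13.997
dT = 25 * 93.665 / 13.997 = 167.30 K
T = 293 + 167.30 = 460.30 K

460.30 K


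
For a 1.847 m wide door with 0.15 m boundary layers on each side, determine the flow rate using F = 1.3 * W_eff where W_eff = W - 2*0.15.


W_eff = 1.847 - 0.30 = 1.547 m
F = 1.3 * 1.547 = 2.0111 persons/s

2.0111 persons/s


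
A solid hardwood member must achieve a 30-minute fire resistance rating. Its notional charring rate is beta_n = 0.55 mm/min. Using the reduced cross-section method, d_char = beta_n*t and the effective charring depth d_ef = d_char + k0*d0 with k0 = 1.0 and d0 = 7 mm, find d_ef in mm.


d_char = 0.55 * 30 = 16.5 mm
d_ef = 16.5 + 1.0*7 = 23.5 mm

23.5 mm


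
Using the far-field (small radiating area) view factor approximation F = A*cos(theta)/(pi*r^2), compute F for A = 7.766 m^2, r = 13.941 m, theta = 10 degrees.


cos(10 deg) = 0.98481
pi*r^2 = 610.57
F = 7.766 * 0.98481 / 610.57 = 0.012526

0.012526


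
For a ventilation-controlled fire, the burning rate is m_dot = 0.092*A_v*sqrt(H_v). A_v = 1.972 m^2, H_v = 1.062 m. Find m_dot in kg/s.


sqrt(H_v) = 1.0305
m_dot = 0.092 * 1.972 * 1.0305 = 0.18696 kg/s

0.18696 kg/s


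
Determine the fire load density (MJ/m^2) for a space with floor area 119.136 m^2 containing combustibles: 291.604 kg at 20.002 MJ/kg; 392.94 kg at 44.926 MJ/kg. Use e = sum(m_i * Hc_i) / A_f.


Total energy = 291.604*20.002 + 392.94*44.926
= 5832.663 + 17653.22
= 23485.89 MJ
e = 23485.89 / 119.136 = 197.14 MJ/m^2

197.14 MJ/m^2


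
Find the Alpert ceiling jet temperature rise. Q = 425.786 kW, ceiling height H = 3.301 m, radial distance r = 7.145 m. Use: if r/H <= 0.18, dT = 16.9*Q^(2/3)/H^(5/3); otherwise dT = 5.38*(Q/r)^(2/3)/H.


r/H = 7.145 / 3.301 = 2.1645
r/H > 0.18, so dT = 5.38*(Q/r)^(2/3)/H
Q/r = 59.592
(Q/r)^(2/3) = 15.257
dT = 5.38 * 15.257 / 3.301 = 24.865 K

24.865 K


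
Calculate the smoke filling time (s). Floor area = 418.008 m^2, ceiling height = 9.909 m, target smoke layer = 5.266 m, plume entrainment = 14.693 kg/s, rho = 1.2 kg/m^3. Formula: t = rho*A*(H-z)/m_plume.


H - z = 4.643 m
t = 1.2 * 418.008 * 4.643 / 14.693 = 158.51 s

158.51 s


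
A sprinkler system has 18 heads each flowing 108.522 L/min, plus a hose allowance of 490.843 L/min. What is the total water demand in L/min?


Sprinkler demand = 18 * 108.522 = 1953.396 L/min
Total = 1953.396 + 490.843 = 2444.239 L/min

2444.239 L/min


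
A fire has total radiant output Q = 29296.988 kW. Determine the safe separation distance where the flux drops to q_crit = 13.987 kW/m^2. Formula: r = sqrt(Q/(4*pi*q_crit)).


4*pi*q_crit = 175.77
Q/(4*pi*q_crit) = 166.68
r = sqrt(166.68) = 12.911 m

12.911 m


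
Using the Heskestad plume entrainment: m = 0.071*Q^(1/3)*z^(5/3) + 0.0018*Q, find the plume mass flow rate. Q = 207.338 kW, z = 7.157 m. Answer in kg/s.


Q^(1/3) = 5.9187
z^(5/3) = 26.580
First term = 0.071 * 5.9187 * 26.580 = 11.170
Second term = 0.0018 * 207.338 = 0.37321
m = 11.543 kg/s

11.543 kg/s


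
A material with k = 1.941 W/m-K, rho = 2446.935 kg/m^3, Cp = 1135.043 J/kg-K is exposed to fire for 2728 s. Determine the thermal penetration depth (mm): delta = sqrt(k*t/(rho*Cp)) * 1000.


alpha = 1.941 / (2446.935 * 1135.043) = 6.9886e-07 m^2/s
alpha * t = 0.0019065
delta = sqrt(0.0019065) * 1000 = 43.663 mm

43.663 mm


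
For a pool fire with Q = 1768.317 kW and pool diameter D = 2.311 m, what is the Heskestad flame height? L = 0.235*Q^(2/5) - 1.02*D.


Q^(2/5) = 19.908
0.235 * Q^(2/5) = 4.6783
1.02 * D = 2.3572
L = 2.3211 m

2.3211 m


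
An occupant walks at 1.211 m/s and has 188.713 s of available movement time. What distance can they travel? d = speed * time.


d = 1.211 * 188.713 = 228.53 m

228.53 m


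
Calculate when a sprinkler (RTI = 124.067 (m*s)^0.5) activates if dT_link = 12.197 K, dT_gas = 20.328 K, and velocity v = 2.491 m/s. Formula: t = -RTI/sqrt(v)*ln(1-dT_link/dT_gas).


dT_link/dT_gas = 0.60001
ln(1 - 0.60001) = -0.91632
t = -124.067 / sqrt(2.491) * -0.91632 = 72.030 s

72.030 s


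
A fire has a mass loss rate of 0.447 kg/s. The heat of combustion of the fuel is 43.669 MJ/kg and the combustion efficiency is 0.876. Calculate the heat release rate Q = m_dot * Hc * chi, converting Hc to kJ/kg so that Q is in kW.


Hc = 43.669 MJ/kg = 43.669 * 1000 kJ/kg = 43669 kJ/kg
Q = 0.447 kg/s * 43669 kJ/kg * 0.876 = 17100 kW

17100 kW


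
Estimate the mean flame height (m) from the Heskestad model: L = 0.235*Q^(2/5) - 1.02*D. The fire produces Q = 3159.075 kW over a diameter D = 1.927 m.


Q^(2/5) = 25.109
0.235 * Q^(2/5) = 5.9005
1.02 * D = 1.9655
L = 3.9350 m

3.9350 m


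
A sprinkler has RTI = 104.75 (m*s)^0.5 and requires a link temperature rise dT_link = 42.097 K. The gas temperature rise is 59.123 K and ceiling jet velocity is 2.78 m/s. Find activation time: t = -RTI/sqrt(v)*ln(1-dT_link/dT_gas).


dT_link/dT_gas = 0.71202
ln(1 - 0.71202) = -1.2449
t = -104.75 / sqrt(2.78) * -1.2449 = 78.209 s

78.209 s


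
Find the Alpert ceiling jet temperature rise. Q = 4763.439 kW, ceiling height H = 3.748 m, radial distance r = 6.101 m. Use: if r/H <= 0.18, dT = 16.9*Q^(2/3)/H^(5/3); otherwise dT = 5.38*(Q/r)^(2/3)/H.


r/H = 6.101 / 3.748 = 1.6278
r/H > 0.18, so dT = 5.38*(Q/r)^(2/3)/H
Q/r = 780.76
(Q/r)^(2/3) = 84.790
dT = 5.38 * 84.790 / 3.748 = 121.71 K

121.71 K


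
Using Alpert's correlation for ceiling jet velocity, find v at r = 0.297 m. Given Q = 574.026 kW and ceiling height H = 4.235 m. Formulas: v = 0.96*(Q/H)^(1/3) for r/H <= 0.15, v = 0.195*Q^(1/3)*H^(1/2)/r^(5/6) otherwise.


r/H = 0.297 / 4.235 = 0.070130
r/H <= 0.15, so v = 0.96*(Q/H)^(1/3)
Q/H = 135.54
(Q/H)^(1/3) = 5.1368
v = 0.96 * 5.1368 = 4.9313 m/s

4.9313 m/s


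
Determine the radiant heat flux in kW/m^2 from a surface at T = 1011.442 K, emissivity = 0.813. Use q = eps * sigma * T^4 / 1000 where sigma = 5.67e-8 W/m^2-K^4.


T^4 = 1.0466e+12
q = 0.813 * 5.67e-8 * 1.0466e+12 / 1000 = 48.243 kW/m^2

48.243 kW/m^2


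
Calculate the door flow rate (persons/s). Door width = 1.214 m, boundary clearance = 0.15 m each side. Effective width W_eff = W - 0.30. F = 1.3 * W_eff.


W_eff = 1.214 - 0.30 = 0.914 m
F = 1.3 * 0.914 = 1.1882 persons/s

1.1882 persons/s


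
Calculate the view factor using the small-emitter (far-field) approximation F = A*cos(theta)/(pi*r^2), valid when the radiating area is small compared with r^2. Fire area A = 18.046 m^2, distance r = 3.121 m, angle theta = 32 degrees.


cos(32 deg) = 0.84805
pi*r^2 = 30.601
F = 18.046 * 0.84805 / 30.601 = 0.50011

0.50011


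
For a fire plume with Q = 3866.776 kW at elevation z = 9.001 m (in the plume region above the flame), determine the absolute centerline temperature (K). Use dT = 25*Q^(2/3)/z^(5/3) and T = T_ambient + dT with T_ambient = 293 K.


Q^(2/3) = 246.36
z^(5/3) = 38.948
dT = 25 * 246.36 / 38.948 = 158.13 K
T = 293 + 158.13 = 451.13 K

451.13 K


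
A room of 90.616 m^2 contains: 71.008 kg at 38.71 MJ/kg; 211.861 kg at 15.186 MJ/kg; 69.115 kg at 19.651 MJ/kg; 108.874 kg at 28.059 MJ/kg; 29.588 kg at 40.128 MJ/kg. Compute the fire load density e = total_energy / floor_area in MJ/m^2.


Total energy = 71.008*38.71 + 211.861*15.186 + 69.115*19.651 + 108.874*28.059 + 29.588*40.128
= 2748.720 + 3217.321 + 1358.179 + 3054.896 + 1187.307
= 11566.42 MJ
e = 11566.42 / 90.616 = 127.64 MJ/m^2

127.64 MJ/m^2


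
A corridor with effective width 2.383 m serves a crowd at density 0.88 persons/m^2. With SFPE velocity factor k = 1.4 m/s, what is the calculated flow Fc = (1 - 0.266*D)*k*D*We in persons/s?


1 - 0.266*D = 1 - 0.266*0.88 = 0.76592
Fs = 0.76592 * 1.4 * 0.88 = 0.94361 persons/(s*m)
Fc = 0.94361 * 2.383 = 2.2486 persons/s

2.2486 persons/s


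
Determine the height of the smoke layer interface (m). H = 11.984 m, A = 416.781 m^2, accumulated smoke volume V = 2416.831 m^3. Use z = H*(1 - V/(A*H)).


V/(A*H) = 0.48388
1 - 0.48388 = 0.51612
z = 11.984 * 0.51612 = 6.1852 m

6.1852 m


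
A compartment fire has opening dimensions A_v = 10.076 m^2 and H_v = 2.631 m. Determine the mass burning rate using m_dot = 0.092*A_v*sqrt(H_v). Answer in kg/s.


sqrt(H_v) = 1.6220
m_dot = 0.092 * 10.076 * 1.6220 = 1.5036 kg/s

1.5036 kg/s


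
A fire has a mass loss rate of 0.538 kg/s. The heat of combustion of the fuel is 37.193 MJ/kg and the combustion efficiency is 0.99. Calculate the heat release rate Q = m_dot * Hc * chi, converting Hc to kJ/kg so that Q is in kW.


Hc = 37.193 MJ/kg = 37.193 * 1000 kJ/kg = 37193 kJ/kg
Q = 0.538 kg/s * 37193 kJ/kg * 0.99 = 19810 kW

19810 kW


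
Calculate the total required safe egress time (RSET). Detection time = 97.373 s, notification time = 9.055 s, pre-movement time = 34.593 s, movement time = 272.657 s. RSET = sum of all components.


Total = 97.373 + 9.055 + 34.593 + 272.657 = 413.678 s

413.678 s


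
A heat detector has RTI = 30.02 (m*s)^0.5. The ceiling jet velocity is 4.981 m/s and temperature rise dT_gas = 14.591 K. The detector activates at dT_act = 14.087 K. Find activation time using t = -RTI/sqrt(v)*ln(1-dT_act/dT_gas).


dT_act/dT_gas = 0.96546
ln(1 - 0.96546) = -3.3656
t = -30.02 / sqrt(4.981) * -3.3656 = 45.270 s

45.270 s


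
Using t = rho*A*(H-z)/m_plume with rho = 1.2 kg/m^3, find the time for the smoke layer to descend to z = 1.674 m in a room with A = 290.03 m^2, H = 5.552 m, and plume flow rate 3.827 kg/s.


H - z = 3.878 m
t = 1.2 * 290.03 * 3.878 / 3.827 = 352.67 s

352.67 s


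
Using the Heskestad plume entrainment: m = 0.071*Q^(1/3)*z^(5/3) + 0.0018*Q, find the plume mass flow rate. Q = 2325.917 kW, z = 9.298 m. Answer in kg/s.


Q^(1/3) = 13.249
z^(5/3) = 41.113
First term = 0.071 * 13.249 * 41.113 = 38.676
Second term = 0.0018 * 2325.917 = 4.1867
m = 42.862 kg/s

42.862 kg/s


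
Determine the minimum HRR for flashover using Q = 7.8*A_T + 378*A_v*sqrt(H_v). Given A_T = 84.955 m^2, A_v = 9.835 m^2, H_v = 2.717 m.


7.8*A_T = 662.649
sqrt(H_v) = 1.6483
378*A_v*sqrt(H_v) = 6127.9
Q = 662.649 + 6127.9 = 6790.5 kW

6790.5 kW


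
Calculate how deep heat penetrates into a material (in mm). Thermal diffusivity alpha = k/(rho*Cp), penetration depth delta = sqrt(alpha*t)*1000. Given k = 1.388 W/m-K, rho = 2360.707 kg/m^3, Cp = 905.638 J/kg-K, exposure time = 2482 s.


alpha = 1.388 / (2360.707 * 905.638) = 6.4922e-07 m^2/s
alpha * t = 0.0016114
delta = sqrt(0.0016114) * 1000 = 40.142 mm

40.142 mm


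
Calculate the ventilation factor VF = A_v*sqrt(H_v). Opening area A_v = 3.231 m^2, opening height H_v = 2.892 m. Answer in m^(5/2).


sqrt(H_v) = 1.7006
VF = 3.231 * 1.7006 = 5.4946 m^(5/2)

5.4946 m^(5/2)


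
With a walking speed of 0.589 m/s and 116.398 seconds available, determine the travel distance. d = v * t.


d = 0.589 * 116.398 = 68.558 m

68.558 m


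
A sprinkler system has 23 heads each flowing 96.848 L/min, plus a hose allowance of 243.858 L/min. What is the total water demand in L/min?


Sprinkler demand = 23 * 96.848 = 2227.504 L/min
Total = 2227.504 + 243.858 = 2471.362 L/min

2471.362 L/min


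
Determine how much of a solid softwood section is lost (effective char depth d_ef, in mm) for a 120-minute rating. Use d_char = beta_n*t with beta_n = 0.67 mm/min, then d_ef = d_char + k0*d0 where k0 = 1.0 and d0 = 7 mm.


d_char = 0.67 * 120 = 80.4 mm
d_ef = 80.4 + 1.0*7 = 87.4 mm

87.4 mm


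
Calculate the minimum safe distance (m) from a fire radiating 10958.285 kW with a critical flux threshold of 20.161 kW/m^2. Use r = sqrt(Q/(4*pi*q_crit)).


4*pi*q_crit = 253.35
Q/(4*pi*q_crit) = 43.253
r = sqrt(43.253) = 6.5767 m

6.5767 m


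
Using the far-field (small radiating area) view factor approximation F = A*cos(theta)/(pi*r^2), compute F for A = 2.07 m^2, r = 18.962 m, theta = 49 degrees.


cos(49 deg) = 0.65606
pi*r^2 = 1129.6
F = 2.07 * 0.65606 / 1129.6 = 0.0012023

0.0012023


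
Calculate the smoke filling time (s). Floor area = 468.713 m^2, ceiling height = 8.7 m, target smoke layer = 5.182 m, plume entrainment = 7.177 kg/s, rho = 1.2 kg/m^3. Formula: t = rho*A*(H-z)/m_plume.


H - z = 3.518 m
t = 1.2 * 468.713 * 3.518 / 7.177 = 275.70 s

275.70 s


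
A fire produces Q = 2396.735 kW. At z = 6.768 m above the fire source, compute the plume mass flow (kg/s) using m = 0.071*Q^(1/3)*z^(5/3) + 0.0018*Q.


Q^(1/3) = 13.383
z^(5/3) = 24.216
First term = 0.071 * 13.383 * 24.216 = 23.009
Second term = 0.0018 * 2396.735 = 4.3141
m = 27.323 kg/s

27.323 kg/s


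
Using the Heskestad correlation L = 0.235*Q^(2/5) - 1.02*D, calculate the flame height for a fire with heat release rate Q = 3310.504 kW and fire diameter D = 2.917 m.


Q^(2/5) = 25.583
0.235 * Q^(2/5) = 6.0121
1.02 * D = 2.9753
L = 3.0368 m

3.0368 m


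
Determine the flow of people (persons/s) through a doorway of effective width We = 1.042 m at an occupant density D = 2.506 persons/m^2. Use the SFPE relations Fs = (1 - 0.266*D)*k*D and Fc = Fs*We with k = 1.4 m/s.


1 - 0.266*D = 1 - 0.266*2.506 = 0.33340
Fs = 0.33340 * 1.4 * 2.506 = 1.1697 persons/(s*m)
Fc = 1.1697 * 1.042 = 1.2188 persons/s

1.2188 persons/s


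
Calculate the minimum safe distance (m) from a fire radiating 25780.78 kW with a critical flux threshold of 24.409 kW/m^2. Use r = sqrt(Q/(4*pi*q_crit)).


4*pi*q_crit = 306.73
Q/(4*pi*q_crit) = 84.050
r = sqrt(84.050) = 9.1679 m

9.1679 m


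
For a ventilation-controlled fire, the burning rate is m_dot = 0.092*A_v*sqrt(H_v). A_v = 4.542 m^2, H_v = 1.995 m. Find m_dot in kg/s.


sqrt(H_v) = 1.4124
m_dot = 0.092 * 4.542 * 1.4124 = 0.59021 kg/s

0.59021 kg/s


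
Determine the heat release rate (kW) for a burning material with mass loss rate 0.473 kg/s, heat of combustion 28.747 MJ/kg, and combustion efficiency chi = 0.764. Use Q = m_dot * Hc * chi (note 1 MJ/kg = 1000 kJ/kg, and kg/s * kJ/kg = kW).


Hc = 28.747 MJ/kg = 28.747 * 1000 kJ/kg = 28747 kJ/kg
Q = 0.473 kg/s * 28747 kJ/kg * 0.764 = 10388 kW

10388 kW


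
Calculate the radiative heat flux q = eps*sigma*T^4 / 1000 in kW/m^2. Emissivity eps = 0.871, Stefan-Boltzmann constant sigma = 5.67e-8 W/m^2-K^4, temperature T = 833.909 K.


T^4 = 4.8359e+11
q = 0.871 * 5.67e-8 * 4.8359e+11 / 1000 = 23.882 kW/m^2

23.882 kW/m^2


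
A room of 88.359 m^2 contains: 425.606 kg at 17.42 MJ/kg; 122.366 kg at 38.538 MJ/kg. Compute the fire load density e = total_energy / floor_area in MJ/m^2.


Total energy = 425.606*17.42 + 122.366*38.538
= 7414.057 + 4715.741
= 12129.80 MJ
e = 12129.80 / 88.359 = 137.28 MJ/m^2

137.28 MJ/m^2


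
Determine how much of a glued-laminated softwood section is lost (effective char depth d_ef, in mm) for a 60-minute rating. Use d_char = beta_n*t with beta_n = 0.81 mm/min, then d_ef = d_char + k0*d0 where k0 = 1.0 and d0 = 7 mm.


d_char = 0.81 * 60 = 48.6 mm
d_ef = 48.6 + 1.0*7 = 55.6 mm

55.6 mm


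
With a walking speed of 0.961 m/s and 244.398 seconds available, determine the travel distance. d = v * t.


d = 0.961 * 244.398 = 234.87 m

234.87 m


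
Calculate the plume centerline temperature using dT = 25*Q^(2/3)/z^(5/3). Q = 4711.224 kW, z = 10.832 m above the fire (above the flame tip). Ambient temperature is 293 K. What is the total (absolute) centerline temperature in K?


Q^(2/3) = 281.03
z^(5/3) = 53.029
dT = 25 * 281.03 / 53.029 = 132.49 K
T = 293 + 132.49 = 425.49 K

425.49 K


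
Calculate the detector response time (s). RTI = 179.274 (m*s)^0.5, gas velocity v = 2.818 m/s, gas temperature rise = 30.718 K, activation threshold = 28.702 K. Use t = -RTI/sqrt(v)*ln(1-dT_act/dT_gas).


dT_act/dT_gas = 0.93437
ln(1 - 0.93437) = -2.7237
t = -179.274 / sqrt(2.818) * -2.7237 = 290.88 s

290.88 s


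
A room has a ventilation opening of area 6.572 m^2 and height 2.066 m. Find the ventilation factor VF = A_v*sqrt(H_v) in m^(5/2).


sqrt(H_v) = 1.4374
VF = 6.572 * 1.4374 = 9.4463 m^(5/2)

9.4463 m^(5/2)


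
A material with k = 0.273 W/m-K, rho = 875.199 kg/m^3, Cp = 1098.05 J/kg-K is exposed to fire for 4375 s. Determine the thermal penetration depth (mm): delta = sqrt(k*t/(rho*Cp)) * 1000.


alpha = 0.273 / (875.199 * 1098.05) = 2.8408e-07 m^2/s
alpha * t = 0.0012428
delta = sqrt(0.0012428) * 1000 = 35.254 mm

35.254 mm


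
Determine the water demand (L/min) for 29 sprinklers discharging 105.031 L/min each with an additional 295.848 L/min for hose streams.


Sprinkler demand = 29 * 105.031 = 3045.899 L/min
Total = 3045.899 + 295.848 = 3341.747 L/min

3341.747 L/min


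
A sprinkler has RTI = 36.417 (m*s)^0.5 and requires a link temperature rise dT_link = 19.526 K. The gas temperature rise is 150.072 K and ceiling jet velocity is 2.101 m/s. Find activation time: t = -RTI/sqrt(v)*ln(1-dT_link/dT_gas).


dT_link/dT_gas = 0.13011
ln(1 - 0.13011) = -0.13939
t = -36.417 / sqrt(2.101) * -0.13939 = 3.5020 s

3.5020 s


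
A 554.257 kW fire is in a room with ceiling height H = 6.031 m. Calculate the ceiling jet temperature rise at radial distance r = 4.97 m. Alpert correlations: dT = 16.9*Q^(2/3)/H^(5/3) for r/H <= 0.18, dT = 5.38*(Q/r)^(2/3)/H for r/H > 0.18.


r/H = 4.97 / 6.031 = 0.82408
r/H > 0.18, so dT = 5.38*(Q/r)^(2/3)/H
Q/r = 111.52
(Q/r)^(2/3) = 23.169
dT = 5.38 * 23.169 / 6.031 = 20.668 K

20.668 K


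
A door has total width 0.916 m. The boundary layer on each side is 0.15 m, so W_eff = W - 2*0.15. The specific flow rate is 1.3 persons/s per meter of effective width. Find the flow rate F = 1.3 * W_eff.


W_eff = 0.916 - 0.30 = 0.616 m
F = 1.3 * 0.616 = 0.80080 persons/s

0.80080 persons/s


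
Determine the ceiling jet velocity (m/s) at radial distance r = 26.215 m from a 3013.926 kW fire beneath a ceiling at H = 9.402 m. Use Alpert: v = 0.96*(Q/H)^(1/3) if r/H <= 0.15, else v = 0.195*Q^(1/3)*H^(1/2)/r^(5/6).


r/H = 26.215 / 9.402 = 2.7882
r/H > 0.15, so v = 0.195*Q^(1/3)*H^(1/2)/r^(5/6)
Q^(1/3) = 14.445
H^(1/2) = 3.0663
r^(5/6) = 15.210
v = 0.195 * 14.445 * 3.0663 / 15.210 = 0.56785 m/s

0.56785 m/s


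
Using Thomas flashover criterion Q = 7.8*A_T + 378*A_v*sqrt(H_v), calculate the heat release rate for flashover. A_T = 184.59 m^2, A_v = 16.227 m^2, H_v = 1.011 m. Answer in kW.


7.8*A_T = 1439.802
sqrt(H_v) = 1.0055
378*A_v*sqrt(H_v) = 6167.4
Q = 1439.802 + 6167.4 = 7607.3 kW

7607.3 kW


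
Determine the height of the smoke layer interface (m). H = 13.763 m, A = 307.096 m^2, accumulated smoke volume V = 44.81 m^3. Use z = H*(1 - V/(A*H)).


V/(A*H) = 0.010602
1 - 0.010602 = 0.98940
z = 13.763 * 0.98940 = 13.617 m

13.617 m


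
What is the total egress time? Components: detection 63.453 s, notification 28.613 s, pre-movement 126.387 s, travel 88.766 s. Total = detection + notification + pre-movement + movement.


Total = 63.453 + 28.613 + 126.387 + 88.766 = 307.219 s

307.219 s


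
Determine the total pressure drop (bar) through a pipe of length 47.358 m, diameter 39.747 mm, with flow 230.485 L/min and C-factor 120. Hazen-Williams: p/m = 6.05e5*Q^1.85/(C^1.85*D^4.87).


Q^1.85 = 23490
C^1.85 = 7022.4
D^4.87 = 6.1463e+07
p/m = 0.032927 bar/m
p_total = 0.032927 * 47.358 = 1.5593 bar

1.5593 bar


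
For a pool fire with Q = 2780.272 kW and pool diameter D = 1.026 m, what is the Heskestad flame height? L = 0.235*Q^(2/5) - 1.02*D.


Q^(2/5) = 23.858
0.235 * Q^(2/5) = 5.6066
1.02 * D = 1.0465
L = 4.5601 m

4.5601 m


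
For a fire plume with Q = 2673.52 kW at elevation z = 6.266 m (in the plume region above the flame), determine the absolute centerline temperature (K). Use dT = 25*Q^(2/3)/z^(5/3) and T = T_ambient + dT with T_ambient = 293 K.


Q^(2/3) = 192.63
z^(5/3) = 21.297
dT = 25 * 192.63 / 21.297 = 226.12 K
T = 293 + 226.12 = 519.12 K

519.12 K


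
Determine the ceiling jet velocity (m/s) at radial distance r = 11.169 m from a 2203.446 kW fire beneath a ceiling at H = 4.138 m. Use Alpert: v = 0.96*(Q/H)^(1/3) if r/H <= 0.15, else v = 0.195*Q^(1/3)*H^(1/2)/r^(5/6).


r/H = 11.169 / 4.138 = 2.6991
r/H > 0.15, so v = 0.195*Q^(1/3)*H^(1/2)/r^(5/6)
Q^(1/3) = 13.013
H^(1/2) = 2.0342
r^(5/6) = 7.4704
v = 0.195 * 13.013 * 2.0342 / 7.4704 = 0.69096 m/s

0.69096 m/s


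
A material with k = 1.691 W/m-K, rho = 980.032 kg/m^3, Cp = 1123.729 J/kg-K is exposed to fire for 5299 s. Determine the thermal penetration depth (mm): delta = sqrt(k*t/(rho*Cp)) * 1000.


alpha = 1.691 / (980.032 * 1123.729) = 1.5355e-06 m^2/s
alpha * t = 0.0081365
delta = sqrt(0.0081365) * 1000 = 90.202 mm

90.202 mm


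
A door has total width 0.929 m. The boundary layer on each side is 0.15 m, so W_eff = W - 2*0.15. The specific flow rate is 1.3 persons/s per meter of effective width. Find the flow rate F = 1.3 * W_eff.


W_eff = 0.929 - 0.30 = 0.629 m
F = 1.3 * 0.629 = 0.81770 persons/s

0.81770 persons/s


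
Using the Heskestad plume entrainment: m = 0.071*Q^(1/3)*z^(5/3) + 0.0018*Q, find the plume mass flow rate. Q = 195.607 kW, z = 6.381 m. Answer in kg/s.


Q^(1/3) = 5.8049
z^(5/3) = 21.952
First term = 0.071 * 5.8049 * 21.952 = 9.0476
Second term = 0.0018 * 195.607 = 0.35209
m = 9.3997 kg/s

9.3997 kg/s


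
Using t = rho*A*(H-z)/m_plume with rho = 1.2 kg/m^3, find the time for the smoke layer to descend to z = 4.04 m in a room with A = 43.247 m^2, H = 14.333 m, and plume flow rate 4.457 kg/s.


H - z = 10.293 m
t = 1.2 * 43.247 * 10.293 / 4.457 = 119.85 s

119.85 s


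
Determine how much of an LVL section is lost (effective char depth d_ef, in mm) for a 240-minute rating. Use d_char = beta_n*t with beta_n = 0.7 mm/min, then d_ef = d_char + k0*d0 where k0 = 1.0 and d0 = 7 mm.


d_char = 0.7 * 240 = 168 mm
d_ef = 168 + 1.0*7 = 175 mm

175 mm


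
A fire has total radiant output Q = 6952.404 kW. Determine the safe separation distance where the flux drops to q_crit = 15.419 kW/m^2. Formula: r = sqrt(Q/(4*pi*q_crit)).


4*pi*q_crit = 193.76
Q/(4*pi*q_crit) = 35.881
r = sqrt(35.881) = 5.9901 m

5.9901 m


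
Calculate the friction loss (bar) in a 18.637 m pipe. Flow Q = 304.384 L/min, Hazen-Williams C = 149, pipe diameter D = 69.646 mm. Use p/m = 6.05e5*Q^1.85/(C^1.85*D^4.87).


Q^1.85 = 39294
C^1.85 = 10481
D^4.87 = 9.4385e+08
p/m = 0.0024032 bar/m
p_total = 0.0024032 * 18.637 = 0.044788 bar

0.044788 bar


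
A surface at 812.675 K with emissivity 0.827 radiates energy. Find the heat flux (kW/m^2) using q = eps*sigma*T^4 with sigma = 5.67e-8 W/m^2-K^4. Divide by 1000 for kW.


T^4 = 4.3618e+11
q = 0.827 * 5.67e-8 * 4.3618e+11 / 1000 = 20.453 kW/m^2

20.453 kW/m^2


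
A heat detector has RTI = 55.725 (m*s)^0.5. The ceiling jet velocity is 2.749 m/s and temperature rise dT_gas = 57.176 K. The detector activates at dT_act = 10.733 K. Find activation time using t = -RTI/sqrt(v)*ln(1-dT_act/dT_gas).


dT_act/dT_gas = 0.18772
ln(1 - 0.18772) = -0.20791
t = -55.725 / sqrt(2.749) * -0.20791 = 6.9877 s

6.9877 s


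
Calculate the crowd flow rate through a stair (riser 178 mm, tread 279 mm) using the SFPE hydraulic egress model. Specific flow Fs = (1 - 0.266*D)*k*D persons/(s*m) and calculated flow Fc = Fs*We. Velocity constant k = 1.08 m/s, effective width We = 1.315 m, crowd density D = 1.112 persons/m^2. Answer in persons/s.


1 - 0.266*D = 1 - 0.266*1.112 = 0.70421
Fs = 0.70421 * 1.08 * 1.112 = 0.84573 persons/(s*m)
Fc = 0.84573 * 1.315 = 1.1121 persons/s

1.1121 persons/s


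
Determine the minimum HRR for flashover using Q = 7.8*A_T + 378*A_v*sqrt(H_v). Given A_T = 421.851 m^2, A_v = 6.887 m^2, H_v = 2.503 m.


7.8*A_T = 3290.4
sqrt(H_v) = 1.5821
378*A_v*sqrt(H_v) = 4118.6
Q = 3290.4 + 4118.6 = 7409.1 kW

7409.1 kW


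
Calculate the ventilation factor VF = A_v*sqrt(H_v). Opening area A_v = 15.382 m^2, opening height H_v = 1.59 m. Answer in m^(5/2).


sqrt(H_v) = 1.2610
VF = 15.382 * 1.2610 = 19.396 m^(5/2)

19.396 m^(5/2)


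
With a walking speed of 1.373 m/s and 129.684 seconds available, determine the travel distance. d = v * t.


d = 1.373 * 129.684 = 178.06 m

178.06 m


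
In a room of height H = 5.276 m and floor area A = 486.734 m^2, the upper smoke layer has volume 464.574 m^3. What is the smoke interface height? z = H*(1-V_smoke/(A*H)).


V/(A*H) = 0.18091
1 - 0.18091 = 0.81909
z = 5.276 * 0.81909 = 4.3215 m

4.3215 m


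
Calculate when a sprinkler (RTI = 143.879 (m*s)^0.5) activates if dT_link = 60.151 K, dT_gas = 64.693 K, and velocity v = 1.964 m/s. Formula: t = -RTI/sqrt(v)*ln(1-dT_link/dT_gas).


dT_link/dT_gas = 0.92979
ln(1 - 0.92979) = -2.6563
t = -143.879 / sqrt(1.964) * -2.6563 = 272.71 s

272.71 s


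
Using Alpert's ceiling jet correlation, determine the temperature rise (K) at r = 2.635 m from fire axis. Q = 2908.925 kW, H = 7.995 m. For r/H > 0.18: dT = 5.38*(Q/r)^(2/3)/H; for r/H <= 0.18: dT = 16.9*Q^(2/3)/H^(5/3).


r/H = 2.635 / 7.995 = 0.32958
r/H > 0.18, so dT = 5.38*(Q/r)^(2/3)/H
Q/r = 1104.0
(Q/r)^(2/3) = 106.82
dT = 5.38 * 106.82 / 7.995 = 71.878 K

71.878 K


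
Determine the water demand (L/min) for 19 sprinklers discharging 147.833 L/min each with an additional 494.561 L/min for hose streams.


Sprinkler demand = 19 * 147.833 = 2808.827 L/min
Total = 2808.827 + 494.561 = 3303.388 L/min

3303.388 L/min


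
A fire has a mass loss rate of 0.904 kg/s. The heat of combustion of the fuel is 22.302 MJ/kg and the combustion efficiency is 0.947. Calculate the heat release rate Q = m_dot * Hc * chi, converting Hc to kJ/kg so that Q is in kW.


Hc = 22.302 MJ/kg = 22.302 * 1000 kJ/kg = 22302 kJ/kg
Q = 0.904 kg/s * 22302 kJ/kg * 0.947 = 19092 kW

19092 kW


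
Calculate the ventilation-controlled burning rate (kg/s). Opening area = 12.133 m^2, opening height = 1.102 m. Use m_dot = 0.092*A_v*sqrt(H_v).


sqrt(H_v) = 1.0498
m_dot = 0.092 * 12.133 * 1.0498 = 1.1718 kg/s

1.1718 kg/s


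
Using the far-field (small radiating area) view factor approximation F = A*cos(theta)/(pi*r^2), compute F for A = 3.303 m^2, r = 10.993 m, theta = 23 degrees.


cos(23 deg) = 0.92050
pi*r^2 = 379.65
F = 3.303 * 0.92050 / 379.65 = 0.0080085

0.0080085


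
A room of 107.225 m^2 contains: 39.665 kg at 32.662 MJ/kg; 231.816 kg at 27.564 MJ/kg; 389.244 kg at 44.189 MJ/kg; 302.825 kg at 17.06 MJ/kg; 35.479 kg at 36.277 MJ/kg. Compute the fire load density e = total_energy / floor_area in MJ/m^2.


Total energy = 39.665*32.662 + 231.816*27.564 + 389.244*44.189 + 302.825*17.06 + 35.479*36.277
= 1295.538 + 6389.776 + 17200.30 + 5166.194 + 1287.072
= 31338.88 MJ
e = 31338.88 / 107.225 = 292.27 MJ/m^2

292.27 MJ/m^2


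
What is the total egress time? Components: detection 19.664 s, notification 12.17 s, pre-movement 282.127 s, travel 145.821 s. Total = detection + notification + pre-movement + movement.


Total = 19.664 + 12.17 + 282.127 + 145.821 = 459.782 s

459.782 s


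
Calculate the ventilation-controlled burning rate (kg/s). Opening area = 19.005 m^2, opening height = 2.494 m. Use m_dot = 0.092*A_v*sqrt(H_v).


sqrt(H_v) = 1.5792
m_dot = 0.092 * 19.005 * 1.5792 = 2.7612 kg/s

2.7612 kg/s


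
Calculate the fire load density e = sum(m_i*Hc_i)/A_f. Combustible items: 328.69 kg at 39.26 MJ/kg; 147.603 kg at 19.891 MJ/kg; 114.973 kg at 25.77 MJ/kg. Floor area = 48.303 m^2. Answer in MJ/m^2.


Total energy = 328.69*39.26 + 147.603*19.891 + 114.973*25.77
= 12904.37 + 2935.971 + 2962.854
= 18803.19 MJ
e = 18803.19 / 48.303 = 389.28 MJ/m^2

389.28 MJ/m^2


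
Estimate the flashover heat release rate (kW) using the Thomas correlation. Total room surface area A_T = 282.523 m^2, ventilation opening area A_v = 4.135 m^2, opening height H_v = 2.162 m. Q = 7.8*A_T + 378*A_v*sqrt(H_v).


7.8*A_T = 2203.7
sqrt(H_v) = 1.4704
378*A_v*sqrt(H_v) = 2298.2
Q = 2203.7 + 2298.2 = 4501.9 kW

4501.9 kW


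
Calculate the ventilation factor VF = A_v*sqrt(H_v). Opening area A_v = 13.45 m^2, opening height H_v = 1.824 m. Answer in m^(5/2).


sqrt(H_v) = 1.3506
VF = 13.45 * 1.3506 = 18.165 m^(5/2)

18.165 m^(5/2)


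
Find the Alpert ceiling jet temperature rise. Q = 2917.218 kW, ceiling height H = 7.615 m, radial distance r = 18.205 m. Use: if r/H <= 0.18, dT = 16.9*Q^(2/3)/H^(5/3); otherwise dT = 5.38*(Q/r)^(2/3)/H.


r/H = 18.205 / 7.615 = 2.3907
r/H > 0.18, so dT = 5.38*(Q/r)^(2/3)/H
Q/r = 160.24
(Q/r)^(2/3) = 29.502
dT = 5.38 * 29.502 / 7.615 = 20.843 K

20.843 K


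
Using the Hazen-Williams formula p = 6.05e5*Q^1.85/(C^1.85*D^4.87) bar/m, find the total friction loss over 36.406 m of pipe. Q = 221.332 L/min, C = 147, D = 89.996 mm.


Q^1.85 = 21794
C^1.85 = 10222
D^4.87 = 3.2890e+09
p/m = 0.00039218 bar/m
p_total = 0.00039218 * 36.406 = 0.014278 bar

0.014278 bar


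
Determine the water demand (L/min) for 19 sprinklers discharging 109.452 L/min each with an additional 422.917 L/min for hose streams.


Sprinkler demand = 19 * 109.452 = 2079.588 L/min
Total = 2079.588 + 422.917 = 2502.505 L/min

2502.505 L/min


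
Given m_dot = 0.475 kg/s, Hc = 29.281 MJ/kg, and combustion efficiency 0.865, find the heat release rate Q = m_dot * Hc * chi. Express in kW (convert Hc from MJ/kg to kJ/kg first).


Hc = 29.281 MJ/kg = 29.281 * 1000 kJ/kg = 29281 kJ/kg
Q = 0.475 kg/s * 29281 kJ/kg * 0.865 = 12031 kW

12031 kW


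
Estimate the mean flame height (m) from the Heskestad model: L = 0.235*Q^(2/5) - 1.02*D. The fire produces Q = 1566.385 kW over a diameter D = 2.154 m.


Q^(2/5) = 18.965
0.235 * Q^(2/5) = 4.4568
1.02 * D = 2.1971
L = 2.2598 m

2.2598 m
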